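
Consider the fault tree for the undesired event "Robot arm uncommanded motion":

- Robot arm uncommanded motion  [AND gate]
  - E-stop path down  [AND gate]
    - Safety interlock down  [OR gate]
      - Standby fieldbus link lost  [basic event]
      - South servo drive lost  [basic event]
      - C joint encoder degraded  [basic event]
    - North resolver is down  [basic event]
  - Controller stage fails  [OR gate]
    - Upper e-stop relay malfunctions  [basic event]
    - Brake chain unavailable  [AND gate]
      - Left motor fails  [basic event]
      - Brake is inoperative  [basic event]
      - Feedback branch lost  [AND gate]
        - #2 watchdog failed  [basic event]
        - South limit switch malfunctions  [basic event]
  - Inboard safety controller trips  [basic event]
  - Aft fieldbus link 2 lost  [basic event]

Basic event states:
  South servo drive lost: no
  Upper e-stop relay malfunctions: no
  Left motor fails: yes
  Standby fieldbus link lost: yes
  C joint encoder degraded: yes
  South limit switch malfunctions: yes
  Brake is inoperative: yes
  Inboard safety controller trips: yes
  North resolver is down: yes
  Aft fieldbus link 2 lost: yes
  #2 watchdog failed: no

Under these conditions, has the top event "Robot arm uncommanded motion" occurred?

Safety interlock down [OR]: Standby fieldbus link lost=occurs, South servo drive lost=not, C joint encoder degraded=occurs → at least one input occurs → occurs.
E-stop path down [AND]: Safety interlock down=occurs, North resolver is down=occurs → all inputs occur → occurs.
Feedback branch lost [AND]: #2 watchdog failed=not, South limit switch malfunctions=occurs → not all inputs occur → does not occur.
Brake chain unavailable [AND]: Left motor fails=occurs, Brake is inoperative=occurs, Feedback branch lost=not → not all inputs occur → does not occur.
Controller stage fails [OR]: Upper e-stop relay malfunctions=not, Brake chain unavailable=not → no input occurs → does not occur.
Robot arm uncommanded motion [AND]: E-stop path down=occurs, Controller stage fails=not, Inboard safety controller trips=occurs, Aft fieldbus link 2 lost=occurs → not all inputs occur → does not occur.

No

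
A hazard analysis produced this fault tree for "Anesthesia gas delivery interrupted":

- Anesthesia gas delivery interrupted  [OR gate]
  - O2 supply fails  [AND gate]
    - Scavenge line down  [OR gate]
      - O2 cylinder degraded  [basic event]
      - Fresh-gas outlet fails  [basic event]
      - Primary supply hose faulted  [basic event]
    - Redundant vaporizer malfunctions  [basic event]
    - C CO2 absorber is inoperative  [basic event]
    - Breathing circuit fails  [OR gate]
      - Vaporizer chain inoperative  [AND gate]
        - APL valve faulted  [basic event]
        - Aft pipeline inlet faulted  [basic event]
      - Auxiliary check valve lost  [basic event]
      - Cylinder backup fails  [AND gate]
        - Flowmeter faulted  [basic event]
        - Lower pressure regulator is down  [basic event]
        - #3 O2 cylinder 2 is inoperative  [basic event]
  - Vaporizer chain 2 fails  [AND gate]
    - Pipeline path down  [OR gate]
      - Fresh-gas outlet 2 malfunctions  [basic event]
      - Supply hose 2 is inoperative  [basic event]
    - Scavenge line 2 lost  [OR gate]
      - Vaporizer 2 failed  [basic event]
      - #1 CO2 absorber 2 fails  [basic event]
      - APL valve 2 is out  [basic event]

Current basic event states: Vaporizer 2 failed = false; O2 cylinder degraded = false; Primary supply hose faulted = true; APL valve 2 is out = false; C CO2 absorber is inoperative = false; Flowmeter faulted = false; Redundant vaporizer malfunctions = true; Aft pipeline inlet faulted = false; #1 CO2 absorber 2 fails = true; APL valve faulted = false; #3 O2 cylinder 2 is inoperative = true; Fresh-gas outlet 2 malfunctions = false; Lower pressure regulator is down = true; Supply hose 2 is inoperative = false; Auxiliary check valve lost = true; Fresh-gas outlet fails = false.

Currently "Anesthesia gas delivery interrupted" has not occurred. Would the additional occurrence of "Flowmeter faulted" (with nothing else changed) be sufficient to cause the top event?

Counterfactual: set "Flowmeter faulted" to occurred.
Scavenge line down [OR]: O2 cylinder degraded=not, Fresh-gas outlet fails=not, Primary supply hose faulted=occurs → at least one input occurs → occurs.
Vaporizer chain inoperative [AND]: APL valve faulted=not, Aft pipeline inlet faulted=not → not all inputs occur → does not occur.
Cylinder backup fails [AND]: Flowmeter faulted=occurs, Lower pressure regulator is down=occurs, #3 O2 cylinder 2 is inoperative=occurs → all inputs occur → occurs.
Breathing circuit fails [OR]: Vaporizer chain inoperative=not, Auxiliary check valve lost=occurs, Cylinder backup fails=occurs → at least one input occurs → occurs.
O2 supply fails [AND]: Scavenge line down=occurs, Redundant vaporizer malfunctions=occurs, C CO2 absorber is inoperative=not, Breathing circuit fails=occurs → not all inputs occur → does not occur.
Pipeline path down [OR]: Fresh-gas outlet 2 malfunctions=not, Supply hose 2 is inoperative=not → no input occurs → does not occur.
Scavenge line 2 lost [OR]: Vaporizer 2 failed=not, #1 CO2 absorber 2 fails=occurs, APL valve 2 is out=not → at least one input occurs → occurs.
Vaporizer chain 2 fails [AND]: Pipeline path down=not, Scavenge line 2 lost=occurs → not all inputs occur → does not occur.
Anesthesia gas delivery interrupted [OR]: O2 supply fails=not, Vaporizer chain 2 fails=not → no input occurs → does not occur.

No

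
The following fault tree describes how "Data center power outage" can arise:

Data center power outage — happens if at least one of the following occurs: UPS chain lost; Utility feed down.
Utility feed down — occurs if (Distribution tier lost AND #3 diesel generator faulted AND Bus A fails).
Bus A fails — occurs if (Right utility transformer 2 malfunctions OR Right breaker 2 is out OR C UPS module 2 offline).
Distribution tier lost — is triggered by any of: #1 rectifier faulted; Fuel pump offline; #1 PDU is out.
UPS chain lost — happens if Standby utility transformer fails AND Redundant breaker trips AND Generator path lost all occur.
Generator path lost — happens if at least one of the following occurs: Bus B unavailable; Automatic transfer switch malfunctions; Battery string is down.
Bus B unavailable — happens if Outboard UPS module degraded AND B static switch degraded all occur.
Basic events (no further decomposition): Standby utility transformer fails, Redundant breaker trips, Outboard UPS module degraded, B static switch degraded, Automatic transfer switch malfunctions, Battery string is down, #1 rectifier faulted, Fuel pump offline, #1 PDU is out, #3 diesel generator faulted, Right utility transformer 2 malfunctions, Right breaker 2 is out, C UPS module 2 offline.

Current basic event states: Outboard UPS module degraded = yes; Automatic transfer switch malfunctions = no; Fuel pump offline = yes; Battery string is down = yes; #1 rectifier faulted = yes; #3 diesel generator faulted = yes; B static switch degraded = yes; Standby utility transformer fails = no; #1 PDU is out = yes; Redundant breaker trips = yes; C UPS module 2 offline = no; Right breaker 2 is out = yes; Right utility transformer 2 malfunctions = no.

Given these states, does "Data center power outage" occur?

Bus B unavailable [AND]: Outboard UPS module degraded=occurs, B static switch degraded=occurs → all inputs occur → occurs.
Generator path lost [OR]: Bus B unavailable=occurs, Automatic transfer switch malfunctions=not, Battery string is down=occurs → at least one input occurs → occurs.
UPS chain lost [AND]: Standby utility transformer fails=not, Redundant breaker trips=occurs, Generator path lost=occurs → not all inputs occur → does not occur.
Distribution tier lost [OR]: #1 rectifier faulted=occurs, Fuel pump offline=occurs, #1 PDU is out=occurs → at least one input occurs → occurs.
Bus A fails [OR]: Right utility transformer 2 malfunctions=not, Right breaker 2 is out=occurs, C UPS module 2 offline=not → at least one input occurs → occurs.
Utility feed down [AND]: Distribution tier lost=occurs, #3 diesel generator faulted=occurs, Bus A fails=occurs → all inputs occur → occurs.
Data center power outage [OR]: UPS chain lost=not, Utility feed down=occurs → at least one input occurs → occurs.

Yes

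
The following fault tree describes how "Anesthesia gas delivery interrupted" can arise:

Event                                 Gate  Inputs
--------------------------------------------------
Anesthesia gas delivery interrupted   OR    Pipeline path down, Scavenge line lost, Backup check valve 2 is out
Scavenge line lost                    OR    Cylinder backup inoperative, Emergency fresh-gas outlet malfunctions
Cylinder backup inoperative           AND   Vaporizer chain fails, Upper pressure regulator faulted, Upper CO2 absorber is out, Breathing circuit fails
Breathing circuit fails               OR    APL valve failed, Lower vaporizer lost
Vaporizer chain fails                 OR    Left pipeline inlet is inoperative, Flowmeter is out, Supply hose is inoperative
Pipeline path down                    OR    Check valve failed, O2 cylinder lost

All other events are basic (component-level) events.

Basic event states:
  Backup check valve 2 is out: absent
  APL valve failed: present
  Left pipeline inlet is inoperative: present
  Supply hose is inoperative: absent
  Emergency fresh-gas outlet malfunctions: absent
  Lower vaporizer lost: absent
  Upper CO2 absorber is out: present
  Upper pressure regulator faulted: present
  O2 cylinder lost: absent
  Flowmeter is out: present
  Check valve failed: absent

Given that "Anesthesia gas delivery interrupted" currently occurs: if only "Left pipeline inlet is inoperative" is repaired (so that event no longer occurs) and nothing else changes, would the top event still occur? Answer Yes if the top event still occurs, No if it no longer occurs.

Yes

Counterfactual: set "Left pipeline inlet is inoperative" to not occurred.
Pipeline path down [OR]: Check valve failed=not, O2 cylinder lost=not → no input occurs → does not occur.
Vaporizer chain fails [OR]: Left pipeline inlet is inoperative=not, Flowmeter is out=occurs, Supply hose is inoperative=not → at least one input occurs → occurs.
Breathing circuit fails [OR]: APL valve failed=occurs, Lower vaporizer lost=not → at least one input occurs → occurs.
Cylinder backup inoperative [AND]: Vaporizer chain fails=occurs, Upper pressure regulator faulted=occurs, Upper CO2 absorber is out=occurs, Breathing circuit fails=occurs → all inputs occur → occurs.
Scavenge line lost [OR]: Cylinder backup inoperative=occurs, Emergency fresh-gas outlet malfunctions=not → at least one input occurs → occurs.
Anesthesia gas delivery interrupted [OR]: Pipeline path down=not, Scavenge line lost=occurs, Backup check valve 2 is out=not → at least one input occurs → occurs.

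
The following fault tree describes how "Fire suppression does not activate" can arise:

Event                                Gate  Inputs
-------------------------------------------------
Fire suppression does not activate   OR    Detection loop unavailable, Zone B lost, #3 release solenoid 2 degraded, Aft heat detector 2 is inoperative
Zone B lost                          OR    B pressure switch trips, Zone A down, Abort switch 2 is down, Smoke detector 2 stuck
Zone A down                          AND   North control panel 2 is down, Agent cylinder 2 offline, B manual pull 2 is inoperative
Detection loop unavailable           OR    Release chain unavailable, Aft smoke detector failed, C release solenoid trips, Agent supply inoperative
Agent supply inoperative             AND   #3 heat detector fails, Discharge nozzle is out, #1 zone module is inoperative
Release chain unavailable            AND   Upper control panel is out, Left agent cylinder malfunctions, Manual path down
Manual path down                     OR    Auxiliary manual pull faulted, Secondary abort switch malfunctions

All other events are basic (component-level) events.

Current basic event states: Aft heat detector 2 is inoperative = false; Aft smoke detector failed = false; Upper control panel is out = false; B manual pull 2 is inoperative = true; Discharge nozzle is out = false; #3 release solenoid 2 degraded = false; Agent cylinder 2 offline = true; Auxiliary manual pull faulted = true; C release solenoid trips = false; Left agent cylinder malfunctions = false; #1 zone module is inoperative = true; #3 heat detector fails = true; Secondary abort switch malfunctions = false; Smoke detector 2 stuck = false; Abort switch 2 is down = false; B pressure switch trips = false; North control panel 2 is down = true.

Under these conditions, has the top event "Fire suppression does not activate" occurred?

Manual path down [OR]: Auxiliary manual pull faulted=occurs, Secondary abort switch malfunctions=not → at least one input occurs → occurs.
Release chain unavailable [AND]: Upper control panel is out=not, Left agent cylinder malfunctions=not, Manual path down=occurs → not all inputs occur → does not occur.
Agent supply inoperative [AND]: #3 heat detector fails=occurs, Discharge nozzle is out=not, #1 zone module is inoperative=occurs → not all inputs occur → does not occur.
Detection loop unavailable [OR]: Release chain unavailable=not, Aft smoke detector failed=not, C release solenoid trips=not, Agent supply inoperative=not → no input occurs → does not occur.
Zone A down [AND]: North control panel 2 is down=occurs, Agent cylinder 2 offline=occurs, B manual pull 2 is inoperative=occurs → all inputs occur → occurs.
Zone B lost [OR]: B pressure switch trips=not, Zone A down=occurs, Abort switch 2 is down=not, Smoke detector 2 stuck=not → at least one input occurs → occurs.
Fire suppression does not activate [OR]: Detection loop unavailable=not, Zone B lost=occurs, #3 release solenoid 2 degraded=not, Aft heat detector 2 is inoperative=not → at least one input occurs → occurs.

Yes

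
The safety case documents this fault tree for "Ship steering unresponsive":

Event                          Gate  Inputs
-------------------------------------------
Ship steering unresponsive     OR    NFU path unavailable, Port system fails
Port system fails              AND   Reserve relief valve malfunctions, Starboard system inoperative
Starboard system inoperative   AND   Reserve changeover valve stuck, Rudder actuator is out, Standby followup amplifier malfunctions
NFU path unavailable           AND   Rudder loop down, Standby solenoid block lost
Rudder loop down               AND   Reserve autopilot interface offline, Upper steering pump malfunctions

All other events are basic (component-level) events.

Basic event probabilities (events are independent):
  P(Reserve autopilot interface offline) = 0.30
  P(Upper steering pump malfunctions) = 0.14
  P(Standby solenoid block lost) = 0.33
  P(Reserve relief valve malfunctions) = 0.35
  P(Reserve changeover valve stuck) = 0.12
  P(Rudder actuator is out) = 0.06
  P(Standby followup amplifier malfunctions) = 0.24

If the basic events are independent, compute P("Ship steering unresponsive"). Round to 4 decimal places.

0.0145

P(Rudder loop down) [AND] = 0.30 × 0.14 = 0.042000
P(NFU path unavailable) [AND] = 0.042000 × 0.33 = 0.013860
P(Starboard system inoperative) [AND] = 0.12 × 0.06 × 0.24 = 0.001728
P(Port system fails) [AND] = 0.35 × 0.001728 = 0.000605
P(Ship steering unresponsive) [OR] = 1 − (1−0.013860) × (1−0.000605) = 0.014457
Rounded to 4 decimal places: P(Ship steering unresponsive) ≈ 0.0145.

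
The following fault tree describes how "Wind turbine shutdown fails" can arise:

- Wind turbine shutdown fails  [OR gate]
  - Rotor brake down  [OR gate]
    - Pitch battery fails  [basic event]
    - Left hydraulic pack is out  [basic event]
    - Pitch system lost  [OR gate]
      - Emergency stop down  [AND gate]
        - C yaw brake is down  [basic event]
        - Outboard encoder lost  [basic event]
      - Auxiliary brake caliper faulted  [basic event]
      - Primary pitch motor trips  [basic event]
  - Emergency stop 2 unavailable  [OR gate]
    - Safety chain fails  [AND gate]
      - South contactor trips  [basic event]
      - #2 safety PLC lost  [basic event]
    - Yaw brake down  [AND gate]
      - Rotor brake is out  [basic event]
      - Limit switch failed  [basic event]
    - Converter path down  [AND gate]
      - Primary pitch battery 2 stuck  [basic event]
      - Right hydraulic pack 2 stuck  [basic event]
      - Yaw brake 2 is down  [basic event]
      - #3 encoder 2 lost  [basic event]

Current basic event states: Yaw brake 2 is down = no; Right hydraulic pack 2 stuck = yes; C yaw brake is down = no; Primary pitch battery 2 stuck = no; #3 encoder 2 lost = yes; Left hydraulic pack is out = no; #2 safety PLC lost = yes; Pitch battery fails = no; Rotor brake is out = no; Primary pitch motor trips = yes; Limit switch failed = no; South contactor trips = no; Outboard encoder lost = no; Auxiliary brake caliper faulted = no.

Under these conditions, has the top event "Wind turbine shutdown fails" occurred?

Yes

Emergency stop down [AND]: C yaw brake is down=not, Outboard encoder lost=not → not all inputs occur → does not occur.
Pitch system lost [OR]: Emergency stop down=not, Auxiliary brake caliper faulted=not, Primary pitch motor trips=occurs → at least one input occurs → occurs.
Rotor brake down [OR]: Pitch battery fails=not, Left hydraulic pack is out=not, Pitch system lost=occurs → at least one input occurs → occurs.
Safety chain fails [AND]: South contactor trips=not, #2 safety PLC lost=occurs → not all inputs occur → does not occur.
Yaw brake down [AND]: Rotor brake is out=not, Limit switch failed=not → not all inputs occur → does not occur.
Converter path down [AND]: Primary pitch battery 2 stuck=not, Right hydraulic pack 2 stuck=occurs, Yaw brake 2 is down=not, #3 encoder 2 lost=occurs → not all inputs occur → does not occur.
Emergency stop 2 unavailable [OR]: Safety chain fails=not, Yaw brake down=not, Converter path down=not → no input occurs → does not occur.
Wind turbine shutdown fails [OR]: Rotor brake down=occurs, Emergency stop 2 unavailable=not → at least one input occurs → occurs.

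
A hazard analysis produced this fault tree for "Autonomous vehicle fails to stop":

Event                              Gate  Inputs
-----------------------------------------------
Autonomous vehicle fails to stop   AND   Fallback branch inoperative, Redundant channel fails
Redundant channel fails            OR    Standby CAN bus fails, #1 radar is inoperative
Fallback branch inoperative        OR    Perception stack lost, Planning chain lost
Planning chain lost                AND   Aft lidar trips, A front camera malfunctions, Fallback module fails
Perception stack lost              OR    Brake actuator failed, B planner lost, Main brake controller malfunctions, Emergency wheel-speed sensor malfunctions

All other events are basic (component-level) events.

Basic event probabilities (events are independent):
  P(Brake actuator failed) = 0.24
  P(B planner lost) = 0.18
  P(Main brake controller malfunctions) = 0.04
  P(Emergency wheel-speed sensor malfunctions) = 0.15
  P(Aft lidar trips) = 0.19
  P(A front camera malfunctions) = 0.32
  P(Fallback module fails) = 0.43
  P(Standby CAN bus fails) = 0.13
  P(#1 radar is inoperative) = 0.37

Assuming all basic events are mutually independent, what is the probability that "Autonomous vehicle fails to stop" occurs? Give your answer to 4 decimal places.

P(Perception stack lost) [OR] = 1 − (1−0.24) × (1−0.18) × (1−0.04) × (1−0.15) = 0.491469
P(Planning chain lost) [AND] = 0.19 × 0.32 × 0.43 = 0.026144
P(Fallback branch inoperative) [OR] = 1 − (1−0.491469) × (1−0.026144) = 0.504764
P(Redundant channel fails) [OR] = 1 − (1−0.13) × (1−0.37) = 0.451900
P(Autonomous vehicle fails to stop) [AND] = 0.504764 × 0.451900 = 0.228103
Rounded to 4 decimal places: P(Autonomous vehicle fails to stop) ≈ 0.2281.

0.2281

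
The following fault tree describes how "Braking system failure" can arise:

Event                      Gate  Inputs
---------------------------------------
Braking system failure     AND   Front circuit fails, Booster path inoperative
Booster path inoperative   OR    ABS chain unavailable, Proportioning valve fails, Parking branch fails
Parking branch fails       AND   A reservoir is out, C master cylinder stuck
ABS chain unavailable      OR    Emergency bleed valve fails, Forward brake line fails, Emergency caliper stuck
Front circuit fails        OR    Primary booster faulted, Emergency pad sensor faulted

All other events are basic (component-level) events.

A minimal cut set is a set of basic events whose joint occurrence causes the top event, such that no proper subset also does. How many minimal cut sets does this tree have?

10

Front circuit fails [OR]: union of children's cut sets → 2 cut set(s).
ABS chain unavailable [OR]: union of children's cut sets → 3 cut set(s).
Parking branch fails [AND]: one cut set from each child combined → 1 × 1 = 1 cut set(s).
Booster path inoperative [OR]: union of children's cut sets → 5 cut set(s).
Braking system failure [AND]: one cut set from each child combined → 2 × 5 = 10 cut set(s).
Minimal cut sets: {Emergency bleed valve fails, Primary booster faulted}; {Forward brake line fails, Primary booster faulted}; {Emergency caliper stuck, Primary booster faulted}; {Primary booster faulted, Proportioning valve fails}; {A reservoir is out, C master cylinder stuck, Primary booster faulted}; {Emergency bleed valve fails, Emergency pad sensor faulted}; {Emergency pad sensor faulted, Forward brake line fails}; {Emergency caliper stuck, Emergency pad sensor faulted}; {Emergency pad sensor faulted, Proportioning valve fails}; {A reservoir is out, C master cylinder stuck, Emergency pad sensor faulted}.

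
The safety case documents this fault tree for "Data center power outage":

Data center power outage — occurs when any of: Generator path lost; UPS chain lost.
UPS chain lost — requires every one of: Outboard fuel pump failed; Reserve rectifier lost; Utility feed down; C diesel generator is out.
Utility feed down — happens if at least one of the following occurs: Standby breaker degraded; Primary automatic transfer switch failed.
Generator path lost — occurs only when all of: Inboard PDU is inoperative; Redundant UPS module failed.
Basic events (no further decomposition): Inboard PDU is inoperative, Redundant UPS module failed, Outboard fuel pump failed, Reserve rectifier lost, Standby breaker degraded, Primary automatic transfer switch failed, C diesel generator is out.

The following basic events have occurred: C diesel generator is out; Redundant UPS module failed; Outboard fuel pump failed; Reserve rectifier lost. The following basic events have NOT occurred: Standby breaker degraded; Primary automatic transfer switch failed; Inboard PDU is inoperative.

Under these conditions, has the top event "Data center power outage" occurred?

Generator path lost [AND]: Inboard PDU is inoperative=not, Redundant UPS module failed=occurs → not all inputs occur → does not occur.
Utility feed down [OR]: Standby breaker degraded=not, Primary automatic transfer switch failed=not → no input occurs → does not occur.
UPS chain lost [AND]: Outboard fuel pump failed=occurs, Reserve rectifier lost=occurs, Utility feed down=not, C diesel generator is out=occurs → not all inputs occur → does not occur.
Data center power outage [OR]: Generator path lost=not, UPS chain lost=not → no input occurs → does not occur.

No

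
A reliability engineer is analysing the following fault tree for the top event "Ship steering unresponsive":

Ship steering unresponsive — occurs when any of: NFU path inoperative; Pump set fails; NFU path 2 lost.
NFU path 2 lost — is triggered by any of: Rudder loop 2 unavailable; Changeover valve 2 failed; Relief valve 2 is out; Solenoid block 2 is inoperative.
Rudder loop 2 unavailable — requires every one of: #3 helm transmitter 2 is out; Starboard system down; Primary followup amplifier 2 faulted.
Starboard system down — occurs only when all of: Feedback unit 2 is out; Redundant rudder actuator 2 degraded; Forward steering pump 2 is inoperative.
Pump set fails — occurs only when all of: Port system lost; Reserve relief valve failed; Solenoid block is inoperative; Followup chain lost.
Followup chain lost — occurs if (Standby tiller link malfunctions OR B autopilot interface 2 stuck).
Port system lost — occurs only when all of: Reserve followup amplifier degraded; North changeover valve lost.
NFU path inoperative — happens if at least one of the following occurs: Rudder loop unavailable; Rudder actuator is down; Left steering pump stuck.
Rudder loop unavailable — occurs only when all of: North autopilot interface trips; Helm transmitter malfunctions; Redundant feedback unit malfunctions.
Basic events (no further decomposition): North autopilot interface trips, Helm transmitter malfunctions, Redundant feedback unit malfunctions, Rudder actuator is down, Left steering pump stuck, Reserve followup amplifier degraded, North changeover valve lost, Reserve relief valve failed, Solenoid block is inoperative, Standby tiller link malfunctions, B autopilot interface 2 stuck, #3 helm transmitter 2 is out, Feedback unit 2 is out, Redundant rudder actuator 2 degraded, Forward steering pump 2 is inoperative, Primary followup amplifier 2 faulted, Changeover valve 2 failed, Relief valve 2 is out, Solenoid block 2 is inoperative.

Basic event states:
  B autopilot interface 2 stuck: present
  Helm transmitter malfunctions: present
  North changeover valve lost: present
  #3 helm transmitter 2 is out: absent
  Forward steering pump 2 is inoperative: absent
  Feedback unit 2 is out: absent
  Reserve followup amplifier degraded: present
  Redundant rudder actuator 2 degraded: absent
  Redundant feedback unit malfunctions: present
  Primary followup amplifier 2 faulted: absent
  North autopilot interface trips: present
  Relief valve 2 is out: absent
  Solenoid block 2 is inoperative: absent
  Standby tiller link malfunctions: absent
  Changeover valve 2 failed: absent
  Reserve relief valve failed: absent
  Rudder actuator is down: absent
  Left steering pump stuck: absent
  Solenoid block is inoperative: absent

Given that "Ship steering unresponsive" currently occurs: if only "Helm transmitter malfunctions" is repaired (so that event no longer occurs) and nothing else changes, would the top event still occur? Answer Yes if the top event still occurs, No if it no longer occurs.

No

Counterfactual: set "Helm transmitter malfunctions" to not occurred.
Rudder loop unavailable [AND]: North autopilot interface trips=occurs, Helm transmitter malfunctions=not, Redundant feedback unit malfunctions=occurs → not all inputs occur → does not occur.
NFU path inoperative [OR]: Rudder loop unavailable=not, Rudder actuator is down=not, Left steering pump stuck=not → no input occurs → does not occur.
Port system lost [AND]: Reserve followup amplifier degraded=occurs, North changeover valve lost=occurs → all inputs occur → occurs.
Followup chain lost [OR]: Standby tiller link malfunctions=not, B autopilot interface 2 stuck=occurs → at least one input occurs → occurs.
Pump set fails [AND]: Port system lost=occurs, Reserve relief valve failed=not, Solenoid block is inoperative=not, Followup chain lost=occurs → not all inputs occur → does not occur.
Starboard system down [AND]: Feedback unit 2 is out=not, Redundant rudder actuator 2 degraded=not, Forward steering pump 2 is inoperative=not → not all inputs occur → does not occur.
Rudder loop 2 unavailable [AND]: #3 helm transmitter 2 is out=not, Starboard system down=not, Primary followup amplifier 2 faulted=not → not all inputs occur → does not occur.
NFU path 2 lost [OR]: Rudder loop 2 unavailable=not, Changeover valve 2 failed=not, Relief valve 2 is out=not, Solenoid block 2 is inoperative=not → no input occurs → does not occur.
Ship steering unresponsive [OR]: NFU path inoperative=not, Pump set fails=not, NFU path 2 lost=not → no input occurs → does not occur.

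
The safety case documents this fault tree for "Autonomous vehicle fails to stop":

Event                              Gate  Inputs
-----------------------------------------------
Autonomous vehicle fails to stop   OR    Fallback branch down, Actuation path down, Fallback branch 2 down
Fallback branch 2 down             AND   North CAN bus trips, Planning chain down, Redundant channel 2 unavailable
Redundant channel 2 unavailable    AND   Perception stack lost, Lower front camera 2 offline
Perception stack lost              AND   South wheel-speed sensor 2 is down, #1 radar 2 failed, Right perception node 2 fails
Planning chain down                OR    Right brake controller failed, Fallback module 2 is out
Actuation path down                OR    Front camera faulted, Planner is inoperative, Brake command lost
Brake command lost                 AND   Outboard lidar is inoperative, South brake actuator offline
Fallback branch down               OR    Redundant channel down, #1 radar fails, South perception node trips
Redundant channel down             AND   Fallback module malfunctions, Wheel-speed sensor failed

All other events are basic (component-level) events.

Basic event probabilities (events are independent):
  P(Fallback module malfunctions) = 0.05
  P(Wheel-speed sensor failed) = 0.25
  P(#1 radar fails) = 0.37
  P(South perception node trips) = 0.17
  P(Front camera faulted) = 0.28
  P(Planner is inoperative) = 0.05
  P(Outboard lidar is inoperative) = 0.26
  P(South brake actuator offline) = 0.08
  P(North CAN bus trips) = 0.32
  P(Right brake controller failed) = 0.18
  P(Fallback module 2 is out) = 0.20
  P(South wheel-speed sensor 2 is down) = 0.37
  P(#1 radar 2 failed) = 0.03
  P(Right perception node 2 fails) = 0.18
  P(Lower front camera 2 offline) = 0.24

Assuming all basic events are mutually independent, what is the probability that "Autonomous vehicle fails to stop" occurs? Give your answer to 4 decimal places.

P(Redundant channel down) [AND] = 0.05 × 0.25 = 0.012500
P(Fallback branch down) [OR] = 1 − (1−0.012500) × (1−0.37) × (1−0.17) = 0.483636
P(Brake command lost) [AND] = 0.26 × 0.08 = 0.020800
P(Actuation path down) [OR] = 1 − (1−0.28) × (1−0.05) × (1−0.020800) = 0.330227
P(Planning chain down) [OR] = 1 − (1−0.18) × (1−0.20) = 0.344000
P(Perception stack lost) [AND] = 0.37 × 0.03 × 0.18 = 0.001998
P(Redundant channel 2 unavailable) [AND] = 0.001998 × 0.24 = 0.000480
P(Fallback branch 2 down) [AND] = 0.32 × 0.344000 × 0.000480 = 0.000053
P(Autonomous vehicle fails to stop) [OR] = 1 − (1−0.483636) × (1−0.330227) × (1−0.000053) = 0.654172
Rounded to 4 decimal places: P(Autonomous vehicle fails to stop) ≈ 0.6542.

0.6542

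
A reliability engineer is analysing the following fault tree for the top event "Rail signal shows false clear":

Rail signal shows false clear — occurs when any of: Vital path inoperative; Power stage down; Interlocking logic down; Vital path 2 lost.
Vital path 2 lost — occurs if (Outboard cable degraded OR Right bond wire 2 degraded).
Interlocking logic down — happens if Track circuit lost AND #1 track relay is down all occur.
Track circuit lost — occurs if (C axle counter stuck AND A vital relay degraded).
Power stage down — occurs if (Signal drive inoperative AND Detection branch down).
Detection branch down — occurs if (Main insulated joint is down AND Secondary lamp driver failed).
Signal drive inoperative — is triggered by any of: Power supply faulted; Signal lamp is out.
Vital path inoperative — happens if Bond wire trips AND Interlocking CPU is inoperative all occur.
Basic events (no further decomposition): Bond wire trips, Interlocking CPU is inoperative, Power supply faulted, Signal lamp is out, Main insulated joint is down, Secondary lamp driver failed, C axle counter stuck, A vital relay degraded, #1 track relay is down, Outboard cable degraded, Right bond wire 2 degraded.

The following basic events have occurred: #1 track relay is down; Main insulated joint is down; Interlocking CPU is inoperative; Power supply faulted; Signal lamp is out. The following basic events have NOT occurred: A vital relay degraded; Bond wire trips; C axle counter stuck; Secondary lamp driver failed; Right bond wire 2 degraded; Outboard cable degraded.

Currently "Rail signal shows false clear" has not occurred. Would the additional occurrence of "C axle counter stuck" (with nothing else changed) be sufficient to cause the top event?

Counterfactual: set "C axle counter stuck" to occurred.
Vital path inoperative [AND]: Bond wire trips=not, Interlocking CPU is inoperative=occurs → not all inputs occur → does not occur.
Signal drive inoperative [OR]: Power supply faulted=occurs, Signal lamp is out=occurs → at least one input occurs → occurs.
Detection branch down [AND]: Main insulated joint is down=occurs, Secondary lamp driver failed=not → not all inputs occur → does not occur.
Power stage down [AND]: Signal drive inoperative=occurs, Detection branch down=not → not all inputs occur → does not occur.
Track circuit lost [AND]: C axle counter stuck=occurs, A vital relay degraded=not → not all inputs occur → does not occur.
Interlocking logic down [AND]: Track circuit lost=not, #1 track relay is down=occurs → not all inputs occur → does not occur.
Vital path 2 lost [OR]: Outboard cable degraded=not, Right bond wire 2 degraded=not → no input occurs → does not occur.
Rail signal shows false clear [OR]: Vital path inoperative=not, Power stage down=not, Interlocking logic down=not, Vital path 2 lost=not → no input occurs → does not occur.

No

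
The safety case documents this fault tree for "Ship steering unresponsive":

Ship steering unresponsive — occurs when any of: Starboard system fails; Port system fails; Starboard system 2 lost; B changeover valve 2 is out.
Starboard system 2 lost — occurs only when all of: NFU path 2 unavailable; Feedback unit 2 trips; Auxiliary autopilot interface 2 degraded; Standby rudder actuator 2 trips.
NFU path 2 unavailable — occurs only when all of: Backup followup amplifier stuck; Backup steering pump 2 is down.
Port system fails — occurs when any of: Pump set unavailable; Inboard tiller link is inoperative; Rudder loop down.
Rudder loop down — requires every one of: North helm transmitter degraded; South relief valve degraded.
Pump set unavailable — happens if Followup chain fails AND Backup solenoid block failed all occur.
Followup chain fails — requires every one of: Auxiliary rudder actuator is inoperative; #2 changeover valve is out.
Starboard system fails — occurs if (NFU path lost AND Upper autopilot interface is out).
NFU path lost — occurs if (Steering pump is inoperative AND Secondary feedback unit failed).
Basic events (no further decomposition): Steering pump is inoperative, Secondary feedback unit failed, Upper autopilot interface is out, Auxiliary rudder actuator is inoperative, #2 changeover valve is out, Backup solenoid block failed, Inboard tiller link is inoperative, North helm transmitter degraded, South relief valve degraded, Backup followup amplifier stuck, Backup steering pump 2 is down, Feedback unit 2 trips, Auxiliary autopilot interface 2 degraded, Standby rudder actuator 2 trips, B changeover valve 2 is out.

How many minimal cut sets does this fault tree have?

NFU path lost [AND]: one cut set from each child combined → 1 × 1 = 1 cut set(s).
Starboard system fails [AND]: one cut set from each child combined → 1 × 1 = 1 cut set(s).
Followup chain fails [AND]: one cut set from each child combined → 1 × 1 = 1 cut set(s).
Pump set unavailable [AND]: one cut set from each child combined → 1 × 1 = 1 cut set(s).
Rudder loop down [AND]: one cut set from each child combined → 1 × 1 = 1 cut set(s).
Port system fails [OR]: union of children's cut sets → 3 cut set(s).
NFU path 2 unavailable [AND]: one cut set from each child combined → 1 × 1 = 1 cut set(s).
Starboard system 2 lost [AND]: one cut set from each child combined → 1 × 1 × 1 × 1 = 1 cut set(s).
Ship steering unresponsive [OR]: union of children's cut sets → 6 cut set(s).
Minimal cut sets: {Secondary feedback unit failed, Steering pump is inoperative, Upper autopilot interface is out}; {#2 changeover valve is out, Auxiliary rudder actuator is inoperative, Backup solenoid block failed}; {Inboard tiller link is inoperative}; {North helm transmitter degraded, South relief valve degraded}; {Auxiliary autopilot interface 2 degraded, Backup followup amplifier stuck, Backup steering pump 2 is down, Feedback unit 2 trips, Standby rudder actuator 2 trips}; {B changeover valve 2 is out}.

6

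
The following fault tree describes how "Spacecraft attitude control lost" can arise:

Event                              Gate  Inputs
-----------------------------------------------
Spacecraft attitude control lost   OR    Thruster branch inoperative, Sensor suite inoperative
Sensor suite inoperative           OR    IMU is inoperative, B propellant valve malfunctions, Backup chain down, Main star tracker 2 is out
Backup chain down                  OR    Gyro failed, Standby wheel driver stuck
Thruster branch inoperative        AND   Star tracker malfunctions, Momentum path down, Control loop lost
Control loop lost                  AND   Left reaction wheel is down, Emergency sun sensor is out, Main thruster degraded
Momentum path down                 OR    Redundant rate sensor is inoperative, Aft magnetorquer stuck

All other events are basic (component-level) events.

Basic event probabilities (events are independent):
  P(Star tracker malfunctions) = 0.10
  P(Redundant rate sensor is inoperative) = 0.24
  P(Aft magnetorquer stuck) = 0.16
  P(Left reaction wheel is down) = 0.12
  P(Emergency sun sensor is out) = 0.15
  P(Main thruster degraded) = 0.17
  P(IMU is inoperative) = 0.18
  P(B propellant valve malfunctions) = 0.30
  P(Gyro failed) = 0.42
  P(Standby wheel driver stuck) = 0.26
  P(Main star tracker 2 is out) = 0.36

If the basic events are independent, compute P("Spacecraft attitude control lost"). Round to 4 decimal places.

0.8423

P(Momentum path down) [OR] = 1 − (1−0.24) × (1−0.16) = 0.361600
P(Control loop lost) [AND] = 0.12 × 0.15 × 0.17 = 0.003060
P(Thruster branch inoperative) [AND] = 0.10 × 0.361600 × 0.003060 = 0.000111
P(Backup chain down) [OR] = 1 − (1−0.42) × (1−0.26) = 0.570800
P(Sensor suite inoperative) [OR] = 1 − (1−0.18) × (1−0.30) × (1−0.570800) × (1−0.36) = 0.842329
P(Spacecraft attitude control lost) [OR] = 1 − (1−0.000111) × (1−0.842329) = 0.842347
Rounded to 4 decimal places: P(Spacecraft attitude control lost) ≈ 0.8423.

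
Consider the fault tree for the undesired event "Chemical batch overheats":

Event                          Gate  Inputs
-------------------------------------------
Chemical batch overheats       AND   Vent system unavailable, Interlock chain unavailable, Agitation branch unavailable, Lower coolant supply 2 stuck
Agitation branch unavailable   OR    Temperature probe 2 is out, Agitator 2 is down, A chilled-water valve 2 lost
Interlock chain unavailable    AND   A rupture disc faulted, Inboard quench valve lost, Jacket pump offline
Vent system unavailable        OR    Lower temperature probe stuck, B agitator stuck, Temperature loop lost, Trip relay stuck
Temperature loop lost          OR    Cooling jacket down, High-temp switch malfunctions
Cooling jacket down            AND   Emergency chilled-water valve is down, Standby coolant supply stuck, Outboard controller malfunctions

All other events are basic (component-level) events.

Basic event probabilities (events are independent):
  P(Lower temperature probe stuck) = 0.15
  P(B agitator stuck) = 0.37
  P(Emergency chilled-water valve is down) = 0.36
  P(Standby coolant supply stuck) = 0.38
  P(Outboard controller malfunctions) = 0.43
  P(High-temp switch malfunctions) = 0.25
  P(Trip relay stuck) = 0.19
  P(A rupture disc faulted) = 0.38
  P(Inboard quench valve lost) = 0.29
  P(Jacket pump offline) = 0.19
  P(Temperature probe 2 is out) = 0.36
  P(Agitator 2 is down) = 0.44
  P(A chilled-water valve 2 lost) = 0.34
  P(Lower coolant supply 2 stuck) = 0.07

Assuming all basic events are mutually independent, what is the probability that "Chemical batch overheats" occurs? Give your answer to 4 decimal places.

0.0008

P(Cooling jacket down) [AND] = 0.36 × 0.38 × 0.43 = 0.058824
P(Temperature loop lost) [OR] = 1 − (1−0.058824) × (1−0.25) = 0.294118
P(Vent system unavailable) [OR] = 1 − (1−0.15) × (1−0.37) × (1−0.294118) × (1−0.19) = 0.693820
P(Interlock chain unavailable) [AND] = 0.38 × 0.29 × 0.19 = 0.020938
P(Agitation branch unavailable) [OR] = 1 − (1−0.36) × (1−0.44) × (1−0.34) = 0.763456
P(Chemical batch overheats) [AND] = 0.693820 × 0.020938 × 0.763456 × 0.07 = 0.000776
Rounded to 4 decimal places: P(Chemical batch overheats) ≈ 0.0008.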